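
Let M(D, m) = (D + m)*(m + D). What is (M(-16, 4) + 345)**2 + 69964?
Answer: 309085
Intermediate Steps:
M(D, m) = (D + m)**2 (M(D, m) = (D + m)*(D + m) = (D + m)**2)
(M(-16, 4) + 345)**2 + 69964 = ((-16 + 4)**2 + 345)**2 + 69964 = ((-12)**2 + 345)**2 + 69964 = (144 + 345)**2 + 69964 = 489**2 + 69964 = 239121 + 69964 = 309085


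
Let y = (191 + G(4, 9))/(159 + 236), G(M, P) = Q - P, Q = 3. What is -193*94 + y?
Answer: -1433181/79 ≈ -18142.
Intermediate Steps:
G(M, P) = 3 - P
y = 37/79 (y = (191 + (3 - 1*9))/(159 + 236) = (191 + (3 - 9))/395 = (191 - 6)*(1/395) = 185*(1/395) = 37/79 ≈ 0.46835)
-193*94 + y = -193*94 + 37/79 = -18142 + 37/79 = -1433181/79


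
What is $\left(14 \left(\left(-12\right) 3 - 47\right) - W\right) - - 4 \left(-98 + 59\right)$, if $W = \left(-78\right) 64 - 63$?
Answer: $3737$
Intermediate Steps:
$W = -5055$ ($W = -4992 - 63 = -5055$)
$\left(14 \left(\left(-12\right) 3 - 47\right) - W\right) - - 4 \left(-98 + 59\right) = \left(14 \left(\left(-12\right) 3 - 47\right) - -5055\right) - - 4 \left(-98 + 59\right) = \left(14 \left(-36 - 47\right) + 5055\right) - \left(-4\right) \left(-39\right) = \left(14 \left(-83\right) + 5055\right) - 156 = \left(-1162 + 5055\right) - 156 = 3893 - 156 = 3737$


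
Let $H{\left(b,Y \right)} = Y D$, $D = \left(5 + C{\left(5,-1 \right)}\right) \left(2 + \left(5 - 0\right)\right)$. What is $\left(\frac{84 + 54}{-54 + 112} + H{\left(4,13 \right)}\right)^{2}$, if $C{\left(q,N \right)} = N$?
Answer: $\frac{112890625}{841} \approx 1.3423 \cdot 10^{5}$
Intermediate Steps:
$D = 28$ ($D = \left(5 - 1\right) \left(2 + \left(5 - 0\right)\right) = 4 \left(2 + \left(5 + 0\right)\right) = 4 \left(2 + 5\right) = 4 \cdot 7 = 28$)
$H{\left(b,Y \right)} = 28 Y$ ($H{\left(b,Y \right)} = Y 28 = 28 Y$)
$\left(\frac{84 + 54}{-54 + 112} + H{\left(4,13 \right)}\right)^{2} = \left(\frac{84 + 54}{-54 + 112} + 28 \cdot 13\right)^{2} = \left(\frac{138}{58} + 364\right)^{2} = \left(138 \cdot \frac{1}{58} + 364\right)^{2} = \left(\frac{69}{29} + 364\right)^{2} = \left(\frac{10625}{29}\right)^{2} = \frac{112890625}{841}$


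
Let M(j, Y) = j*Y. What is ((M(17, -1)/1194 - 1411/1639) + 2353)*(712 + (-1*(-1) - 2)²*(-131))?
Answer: 2674359500981/1956966 ≈ 1.3666e+6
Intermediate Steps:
M(j, Y) = Y*j
((M(17, -1)/1194 - 1411/1639) + 2353)*(712 + (-1*(-1) - 2)²*(-131)) = ((-1*17/1194 - 1411/1639) + 2353)*(712 + (-1*(-1) - 2)²*(-131)) = ((-17*1/1194 - 1411*1/1639) + 2353)*(712 + (1 - 2)²*(-131)) = ((-17/1194 - 1411/1639) + 2353)*(712 + (-1)²*(-131)) = (-1712597/1956966 + 2353)*(712 + 1*(-131)) = 4603028401*(712 - 131)/1956966 = (4603028401/1956966)*581 = 2674359500981/1956966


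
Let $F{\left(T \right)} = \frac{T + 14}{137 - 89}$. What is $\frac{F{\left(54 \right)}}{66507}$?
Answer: $\frac{17}{798084} \approx 2.1301 \cdot 10^{-5}$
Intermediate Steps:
$F{\left(T \right)} = \frac{7}{24} + \frac{T}{48}$ ($F{\left(T \right)} = \frac{14 + T}{48} = \left(14 + T\right) \frac{1}{48} = \frac{7}{24} + \frac{T}{48}$)
$\frac{F{\left(54 \right)}}{66507} = \frac{\frac{7}{24} + \frac{1}{48} \cdot 54}{66507} = \left(\frac{7}{24} + \frac{9}{8}\right) \frac{1}{66507} = \frac{17}{12} \cdot \frac{1}{66507} = \frac{17}{798084}$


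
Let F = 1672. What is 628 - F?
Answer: -1044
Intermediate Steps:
628 - F = 628 - 1*1672 = 628 - 1672 = -1044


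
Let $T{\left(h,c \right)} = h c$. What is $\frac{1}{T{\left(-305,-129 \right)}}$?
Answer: $\frac{1}{39345} \approx 2.5416 \cdot 10^{-5}$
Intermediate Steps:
$T{\left(h,c \right)} = c h$
$\frac{1}{T{\left(-305,-129 \right)}} = \frac{1}{\left(-129\right) \left(-305\right)} = \frac{1}{39345}$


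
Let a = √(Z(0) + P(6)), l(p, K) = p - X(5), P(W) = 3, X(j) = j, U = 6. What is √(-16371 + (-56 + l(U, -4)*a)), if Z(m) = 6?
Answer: 2*I*√4106 ≈ 128.16*I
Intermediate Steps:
l(p, K) = -5 + p (l(p, K) = p - 1*5 = p - 5 = -5 + p)
a = 3 (a = √(6 + 3) = √9 = 3)
√(-16371 + (-56 + l(U, -4)*a)) = √(-16371 + (-56 + (-5 + 6)*3)) = √(-16371 + (-56 + 1*3)) = √(-16371 + (-56 + 3)) = √(-16371 - 53) = √(-16424) = 2*I*√4106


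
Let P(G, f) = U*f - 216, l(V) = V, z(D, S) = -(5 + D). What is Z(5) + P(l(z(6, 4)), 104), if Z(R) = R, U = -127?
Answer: -13419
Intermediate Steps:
z(D, S) = -5 - D
P(G, f) = -216 - 127*f (P(G, f) = -127*f - 216 = -216 - 127*f)
Z(5) + P(l(z(6, 4)), 104) = 5 + (-216 - 127*104) = 5 + (-216 - 13208) = 5 - 13424 = -13419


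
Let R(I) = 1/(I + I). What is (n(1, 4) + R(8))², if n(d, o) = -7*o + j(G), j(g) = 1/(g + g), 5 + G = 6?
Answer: 192721/256 ≈ 752.82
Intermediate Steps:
G = 1 (G = -5 + 6 = 1)
j(g) = 1/(2*g)
n(d, o) = ½ - 7*o (n(d, o) = -7*o + (½)/1 = -7*o + (½)*1 = -7*o + ½ = ½ - 7*o)
R(I) = 1/(2*I)
(n(1, 4) + R(8))² = ((½ - 7*4) + (½)/8)² = ((½ - 28) + (½)*(⅛))² = (-55/2 + 1/16)² = (-439/16)² = 192721/256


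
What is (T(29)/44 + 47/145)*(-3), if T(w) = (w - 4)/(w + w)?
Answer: -12783/12760 ≈ -1.0018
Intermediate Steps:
T(w) = (-4 + w)/(2*w) (T(w) = (-4 + w)/((2*w)) = (-4 + w)*(1/(2*w)) = (-4 + w)/(2*w))
(T(29)/44 + 47/145)*(-3) = (((½)*(-4 + 29)/29)/44 + 47/145)*(-3) = (((½)*(1/29)*25)*(1/44) + 47*(1/145))*(-3) = ((25/58)*(1/44) + 47/145)*(-3) = (25/2552 + 47/145)*(-3) = (4261/12760)*(-3) = -12783/12760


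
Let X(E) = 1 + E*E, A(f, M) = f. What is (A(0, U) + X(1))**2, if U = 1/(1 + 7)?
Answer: 4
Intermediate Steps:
U = 1/8 ≈ 0.12500
X(E) = 1 + E**2
(A(0, U) + X(1))**2 = (0 + (1 + 1**2))**2 = (0 + (1 + 1))**2 = (0 + 2)**2 = 2**2 = 4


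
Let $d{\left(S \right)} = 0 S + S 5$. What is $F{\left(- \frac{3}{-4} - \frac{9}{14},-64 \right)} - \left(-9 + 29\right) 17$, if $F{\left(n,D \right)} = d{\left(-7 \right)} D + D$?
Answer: $1836$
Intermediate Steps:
$d{\left(S \right)} = 5 S$ ($d{\left(S \right)} = 0 + 5 S = 5 S$)
$F{\left(n,D \right)} = - 34 D$ ($F{\left(n,D \right)} = 5 \left(-7\right) D + D = - 35 D + D = - 34 D$)
$F{\left(- \frac{3}{-4} - \frac{9}{14},-64 \right)} - \left(-9 + 29\right) 17 = \left(-34\right) \left(-64\right) - \left(-9 + 29\right) 17 = 2176 - 20 \cdot 17 = 2176 - 340 = 1836$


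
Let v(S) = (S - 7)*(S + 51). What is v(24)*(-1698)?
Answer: -2164950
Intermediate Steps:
v(S) = (-7 + S)*(51 + S)
v(24)*(-1698) = (-357 + 24² + 44*24)*(-1698) = (-357 + 576 + 1056)*(-1698) = 1275*(-1698) = -2164950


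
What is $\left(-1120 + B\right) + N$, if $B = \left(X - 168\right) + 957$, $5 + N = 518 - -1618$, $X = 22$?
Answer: $1822$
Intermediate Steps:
$N = 2131$ ($N = -5 + \left(518 - -1618\right) = -5 + \left(518 + 1618\right) = -5 + 2136 = 2131$)
$B = 811$ ($B = \left(22 - 168\right) + 957 = -146 + 957 = 811$)
$\left(-1120 + B\right) + N = \left(-1120 + 811\right) + 2131 = -309 + 2131 = 1822$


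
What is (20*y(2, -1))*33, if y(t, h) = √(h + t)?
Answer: 660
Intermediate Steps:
(20*y(2, -1))*33 = (20*√(-1 + 2))*33 = (20*√1)*33 = (20*1)*33 = 20*33 = 660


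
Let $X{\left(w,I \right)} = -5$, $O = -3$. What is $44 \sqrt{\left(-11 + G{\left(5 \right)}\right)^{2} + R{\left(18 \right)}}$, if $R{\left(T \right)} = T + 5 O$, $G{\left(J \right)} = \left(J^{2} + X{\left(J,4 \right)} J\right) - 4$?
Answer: $88 \sqrt{57} \approx 664.39$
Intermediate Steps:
$G{\left(J \right)} = -4 + J^{2} - 5 J$ ($G{\left(J \right)} = \left(J^{2} - 5 J\right) - 4 = -4 + J^{2} - 5 J$)
$R{\left(T \right)} = -15 + T$ ($R{\left(T \right)} = T + 5 \left(-3\right) = T - 15 = -15 + T$)
$44 \sqrt{\left(-11 + G{\left(5 \right)}\right)^{2} + R{\left(18 \right)}} = 44 \sqrt{\left(-11 - \left(29 - 25\right)\right)^{2} + \left(-15 + 18\right)} = 44 \sqrt{\left(-11 - 4\right)^{2} + 3} = 44 \sqrt{\left(-15\right)^{2} + 3} = 44 \sqrt{225 + 3} = 44 \sqrt{228} = 44 \cdot 2 \sqrt{57} = 88 \sqrt{57}$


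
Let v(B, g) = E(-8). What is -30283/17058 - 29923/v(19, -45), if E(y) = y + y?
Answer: 254971003/136464 ≈ 1868.4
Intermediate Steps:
E(y) = 2*y
v(B, g) = -16 (v(B, g) = 2*(-8) = -16)
-30283/17058 - 29923/v(19, -45) = -30283/17058 - 29923/(-16) = -30283*1/17058 - 29923*(-1/16) = -30283/17058 + 29923/16 = 254971003/136464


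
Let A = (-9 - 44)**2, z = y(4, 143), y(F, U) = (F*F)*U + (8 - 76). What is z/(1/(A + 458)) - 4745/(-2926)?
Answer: 21221521985/2926 ≈ 7.2527e+6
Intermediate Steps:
y(F, U) = -68 + U*F**2 (y(F, U) = F**2*U - 68 = U*F**2 - 68 = -68 + U*F**2)
z = 2220 (z = -68 + 143*4**2 = -68 + 143*16 = -68 + 2288 = 2220)
A = 2809 (A = (-53)**2 = 2809)
z/(1/(A + 458)) - 4745/(-2926) = 2220/(1/(2809 + 458)) - 4745/(-2926) = 2220/(1/3267) - 4745*(-1/2926) = 2220/(1/3267) + 4745/2926 = 2220*3267 + 4745/2926 = 7252740 + 4745/2926 = 21221521985/2926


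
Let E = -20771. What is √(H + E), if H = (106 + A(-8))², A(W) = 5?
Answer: 65*I*√2 ≈ 91.924*I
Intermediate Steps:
H = 12321 (H = (106 + 5)² = 111² = 12321)
√(H + E) = √(12321 - 20771) = √(-8450) = 65*I*√2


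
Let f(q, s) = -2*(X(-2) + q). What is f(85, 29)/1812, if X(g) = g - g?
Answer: -85/906 ≈ -0.093819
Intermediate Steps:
X(g) = 0
f(q, s) = -2*q (f(q, s) = -2*(0 + q) = -2*q)
f(85, 29)/1812 = -2*85/1812 = -170*1/1812 = -85/906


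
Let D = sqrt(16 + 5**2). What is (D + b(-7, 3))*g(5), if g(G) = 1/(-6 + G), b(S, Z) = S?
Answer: 7 - sqrt(41) ≈ 0.59688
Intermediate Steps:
D = sqrt(41) (D = sqrt(16 + 25) = sqrt(41) ≈ 6.4031)
(D + b(-7, 3))*g(5) = (sqrt(41) - 7)/(-6 + 5) = (-7 + sqrt(41))/(-1) = (-7 + sqrt(41))*(-1) = 7 - sqrt(41)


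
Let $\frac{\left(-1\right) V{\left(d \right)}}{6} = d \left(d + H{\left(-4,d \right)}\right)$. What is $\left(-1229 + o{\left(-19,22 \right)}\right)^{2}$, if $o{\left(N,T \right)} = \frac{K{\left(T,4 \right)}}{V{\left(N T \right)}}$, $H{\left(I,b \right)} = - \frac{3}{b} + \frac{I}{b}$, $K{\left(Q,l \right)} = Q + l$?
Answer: $\frac{414969923471654464}{274734270801} \approx 1.5104 \cdot 10^{6}$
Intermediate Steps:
$V{\left(d \right)} = - 6 d \left(d - \frac{7}{d}\right)$ ($V{\left(d \right)} = - 6 d \left(d + \frac{-3 - 4}{d}\right) = - 6 d \left(d + \frac{1}{d} \left(-7\right)\right) = - 6 d \left(d - \frac{7}{d}\right)$)
$o{\left(N,T \right)} = \frac{4 + T}{42 - 6 N^{2} T^{2}}$ ($o{\left(N,T \right)} = \frac{T + 4}{42 - 6 \left(N T\right)^{2}} = \frac{4 + T}{42 - 6 N^{2} T^{2}}$)
$\left(-1229 + o{\left(-19,22 \right)}\right)^{2} = \left(-1229 + \frac{-4 - 22}{6 \left(-7 + \left(-19\right)^{2} \cdot 22^{2}\right)}\right)^{2} = \left(-1229 + \frac{-4 - 22}{6 \left(-7 + 361 \cdot 484\right)}\right)^{2} = \left(-1229 + \frac{1}{6} \frac{1}{-7 + 174724} \left(-26\right)\right)^{2} = \left(-1229 + \frac{1}{6} \cdot \frac{1}{174717} \left(-26\right)\right)^{2} = \left(-1229 - \frac{13}{524151}\right)^{2} = \left(- \frac{644181592}{524151}\right)^{2} = \frac{414969923471654464}{274734270801}$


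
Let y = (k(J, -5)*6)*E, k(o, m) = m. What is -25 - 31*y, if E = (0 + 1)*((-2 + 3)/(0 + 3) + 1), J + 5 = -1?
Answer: 1215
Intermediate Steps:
J = -6 (J = -5 - 1 = -6)
E = 4/3 (E = 1*(1/3 + 1) = 1*(1*(⅓) + 1) = 1*(⅓ + 1) = 1*(4/3) = 4/3 ≈ 1.3333)
y = -40 (y = -5*6*(4/3) = -30*4/3 = -40)
-25 - 31*y = -25 - 31*(-40) = -25 + 1240 = 1215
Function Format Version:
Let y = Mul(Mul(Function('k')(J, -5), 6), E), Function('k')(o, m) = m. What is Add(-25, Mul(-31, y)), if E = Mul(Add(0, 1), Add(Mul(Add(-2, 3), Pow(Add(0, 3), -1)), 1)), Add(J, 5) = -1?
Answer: 1215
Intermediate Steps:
J = -6 (J = Add(-5, -1) = -6)
E = Rational(4, 3) (E = Mul(1, Add(Mul(1, Pow(3, -1)), 1)) = Mul(1, Add(Mul(1, Rational(1, 3)), 1)) = Mul(1, Add(Rational(1, 3), 1)) = Mul(1, Rational(4, 3)) = Rational(4, 3) ≈ 1.3333)
y = -40 (y = Mul(Mul(-5, 6), Rational(4, 3)) = Mul(-30, Rational(4, 3)) = -40)
Add(-25, Mul(-31, y)) = Add(-25, Mul(-31, -40)) = Add(-25, 1240) = 1215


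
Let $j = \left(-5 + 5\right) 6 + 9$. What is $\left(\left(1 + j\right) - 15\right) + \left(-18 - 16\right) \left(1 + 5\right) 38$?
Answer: $-7757$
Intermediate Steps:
$j = 9$ ($j = 0 \cdot 6 + 9 = 0 + 9 = 9$)
$\left(\left(1 + j\right) - 15\right) + \left(-18 - 16\right) \left(1 + 5\right) 38 = \left(\left(1 + 9\right) - 15\right) + \left(-18 - 16\right) \left(1 + 5\right) 38 = \left(10 - 15\right) + \left(-34\right) 6 \cdot 38 = -5 - 7752 = -7757$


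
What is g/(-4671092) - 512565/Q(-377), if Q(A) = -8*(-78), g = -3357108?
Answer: -199345286299/242896784 ≈ -820.70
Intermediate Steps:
Q(A) = 624
g/(-4671092) - 512565/Q(-377) = -3357108/(-4671092) - 512565/624 = -3357108*(-1/4671092) - 512565*1/624 = 839277/1167773 - 170855/208 = -199345286299/242896784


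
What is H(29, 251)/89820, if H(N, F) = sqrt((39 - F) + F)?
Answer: sqrt(39)/89820 ≈ 6.9528e-5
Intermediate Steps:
H(N, F) = sqrt(39)
H(29, 251)/89820 = sqrt(39)/89820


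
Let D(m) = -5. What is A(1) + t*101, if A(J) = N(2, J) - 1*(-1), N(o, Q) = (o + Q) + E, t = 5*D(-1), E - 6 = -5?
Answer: -2520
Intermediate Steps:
E = 1 (E = 6 - 5 = 1)
t = -25 (t = 5*(-5) = -25)
N(o, Q) = 1 + Q + o (N(o, Q) = (o + Q) + 1 = (Q + o) + 1 = 1 + Q + o)
A(J) = 4 + J (A(J) = (1 + J + 2) - 1*(-1) = (3 + J) + 1 = 4 + J)
A(1) + t*101 = (4 + 1) - 25*101 = 5 - 2525 = -2520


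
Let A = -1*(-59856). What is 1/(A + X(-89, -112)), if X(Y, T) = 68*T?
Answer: 1/52240 ≈ 1.9142e-5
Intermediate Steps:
A = 59856
1/(A + X(-89, -112)) = 1/(59856 + 68*(-112)) = 1/(59856 - 7616) = 1/52240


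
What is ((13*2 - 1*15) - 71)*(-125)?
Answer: 7500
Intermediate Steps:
((13*2 - 1*15) - 71)*(-125) = ((26 - 15) - 71)*(-125) = (11 - 71)*(-125) = -60*(-125) = 7500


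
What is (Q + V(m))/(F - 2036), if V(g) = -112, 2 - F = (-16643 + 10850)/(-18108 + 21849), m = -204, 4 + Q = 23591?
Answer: -29273325/2534467 ≈ -11.550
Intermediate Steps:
Q = 23587 (Q = -4 + 23591 = 23587)
F = 4425/1247 (F = 2 - (-16643 + 10850)/(-18108 + 21849) = 2 - (-5793)/3741 = 2 - 1*(-1931/1247) = 2 + 1931/1247 = 4425/1247 ≈ 3.5485)
(Q + V(m))/(F - 2036) = (23587 - 112)/(4425/1247 - 2036) = 23475/(-2534467/1247) = 23475*(-1247/2534467) = -29273325/2534467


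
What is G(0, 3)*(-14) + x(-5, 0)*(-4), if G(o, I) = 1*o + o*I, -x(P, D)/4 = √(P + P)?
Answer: 16*I*√10 ≈ 50.596*I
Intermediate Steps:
x(P, D) = -4*√2*√P (x(P, D) = -4*√(P + P) = -4*√2*√P)
G(o, I) = o + I*o
G(0, 3)*(-14) + x(-5, 0)*(-4) = (0*(1 + 3))*(-14) - 4*√2*√(-5)*(-4) = (0*4)*(-14) - 4*√2*I*√5*(-4) = 0*(-14) - 4*I*√10*(-4) = 0 + 16*I*√10 = 16*I*√10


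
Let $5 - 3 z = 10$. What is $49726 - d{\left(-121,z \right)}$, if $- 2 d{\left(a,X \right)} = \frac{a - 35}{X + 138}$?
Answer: $\frac{20337700}{409} \approx 49725.0$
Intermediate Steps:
$z = - \frac{5}{3}$ ($z = \frac{5}{3} - \frac{10}{3} = - \frac{5}{3} \approx -1.6667$)
$d{\left(a,X \right)} = - \frac{-35 + a}{2 \left(138 + X\right)}$ ($d{\left(a,X \right)} = - \frac{\left(a - 35\right) \frac{1}{X + 138}}{2} = - \frac{\left(-35 + a\right) \frac{1}{138 + X}}{2} = - \frac{\frac{1}{138 + X} \left(-35 + a\right)}{2} = - \frac{-35 + a}{2 \left(138 + X\right)}$)
$49726 - d{\left(-121,z \right)} = 49726 - \frac{35 - -121}{2 \left(138 - \frac{5}{3}\right)} = 49726 - \frac{35 + 121}{2 \cdot \frac{409}{3}} = 49726 - \frac{1}{2} \cdot \frac{3}{409} \cdot 156 = 49726 - \frac{234}{409} = \frac{20337700}{409}$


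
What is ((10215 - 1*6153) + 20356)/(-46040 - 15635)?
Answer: -24418/61675 ≈ -0.39591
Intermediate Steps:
((10215 - 1*6153) + 20356)/(-46040 - 15635) = ((10215 - 6153) + 20356)/(-61675) = (4062 + 20356)*(-1/61675) = 24418*(-1/61675) = -24418/61675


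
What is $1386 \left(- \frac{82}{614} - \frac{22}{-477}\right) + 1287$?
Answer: $\frac{18969115}{16271} \approx 1165.8$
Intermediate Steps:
$1386 \left(- \frac{82}{614} - \frac{22}{-477}\right) + 1287 = 1386 \left(\left(-82\right) \frac{1}{614} - - \frac{22}{477}\right) + 1287 = 1386 \left(- \frac{41}{307} + \frac{22}{477}\right) + 1287 = 1386 \left(- \frac{12803}{146439}\right) + 1287 = - \frac{1971662}{16271} + 1287 = \frac{18969115}{16271}$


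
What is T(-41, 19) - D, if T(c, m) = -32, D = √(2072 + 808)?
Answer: -32 - 24*√5 ≈ -85.666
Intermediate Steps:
D = 24*√5 (D = √2880 = 24*√5 ≈ 53.666)
T(-41, 19) - D = -32 - 24*√5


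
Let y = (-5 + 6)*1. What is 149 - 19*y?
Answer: 130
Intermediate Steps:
y = 1 (y = 1*1 = 1)
149 - 19*y = 149 - 19*1 = 149 - 19 = 130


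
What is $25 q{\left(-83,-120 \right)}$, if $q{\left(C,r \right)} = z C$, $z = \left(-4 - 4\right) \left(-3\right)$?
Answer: $-49800$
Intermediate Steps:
$z = 24$ ($z = \left(-8\right) \left(-3\right) = 24$)
$q{\left(C,r \right)} = 24 C$
$25 q{\left(-83,-120 \right)} = 25 \cdot 24 \left(-83\right) = 25 \left(-1992\right) = -49800$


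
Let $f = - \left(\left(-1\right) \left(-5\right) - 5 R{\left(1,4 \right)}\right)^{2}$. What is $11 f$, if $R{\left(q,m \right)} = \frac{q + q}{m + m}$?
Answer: $- \frac{2475}{16} \approx -154.69$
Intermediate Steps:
$R{\left(q,m \right)} = \frac{q}{m}$ ($R{\left(q,m \right)} = \frac{2 q}{2 m} = 2 q \frac{1}{2 m} = \frac{q}{m}$)
$f = - \frac{225}{16}$ ($f = - \left(\left(-1\right) \left(-5\right) - 5 \cdot 1 \cdot \frac{1}{4}\right)^{2} = - \left(5 - 5 \cdot 1 \cdot \frac{1}{4}\right)^{2} = - \left(5 - \frac{5}{4}\right)^{2} = - \left(\frac{15}{4}\right)^{2} = \left(-1\right) \frac{225}{16} = - \frac{225}{16} \approx -14.063$)
$11 f = 11 \left(- \frac{225}{16}\right) = - \frac{2475}{16}$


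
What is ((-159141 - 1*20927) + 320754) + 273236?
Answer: 413922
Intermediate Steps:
((-159141 - 1*20927) + 320754) + 273236 = ((-159141 - 20927) + 320754) + 273236 = (-180068 + 320754) + 273236 = 140686 + 273236 = 413922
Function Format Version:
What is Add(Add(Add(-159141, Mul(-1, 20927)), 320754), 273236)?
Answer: 413922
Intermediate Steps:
Add(Add(Add(-159141, Mul(-1, 20927)), 320754), 273236) = Add(Add(Add(-159141, -20927), 320754), 273236) = Add(Add(-180068, 320754), 273236) = Add(140686, 273236) = 413922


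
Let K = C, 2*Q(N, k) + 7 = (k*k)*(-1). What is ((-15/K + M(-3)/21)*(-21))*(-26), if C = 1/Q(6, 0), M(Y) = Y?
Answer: 28587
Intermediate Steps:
Q(N, k) = -7/2 - k**2/2 (Q(N, k) = -7/2 + ((k*k)*(-1))/2 = -7/2 + (k**2*(-1))/2 = -7/2 + (-k**2)/2 = -7/2 - k**2/2)
C = -2/7 (C = 1/(-7/2 - 1/2*0**2) = 1/(-7/2 - 1/2*0) = 1/(-7/2 + 0) = 1/(-7/2) = -2/7 ≈ -0.28571)
K = -2/7 ≈ -0.28571
((-15/K + M(-3)/21)*(-21))*(-26) = ((-15/(-2/7) - 3/21)*(-21))*(-26) = ((-15*(-7/2) - 3*1/21)*(-21))*(-26) = ((105/2 - 1/7)*(-21))*(-26) = ((733/14)*(-21))*(-26) = -2199/2*(-26) = 28587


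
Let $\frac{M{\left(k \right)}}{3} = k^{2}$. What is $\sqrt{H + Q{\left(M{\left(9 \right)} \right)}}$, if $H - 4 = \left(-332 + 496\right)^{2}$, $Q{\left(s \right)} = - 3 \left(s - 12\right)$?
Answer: $\sqrt{26207} \approx 161.89$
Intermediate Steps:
$M{\left(k \right)} = 3 k^{2}$
$Q{\left(s \right)} = 36 - 3 s$ ($Q{\left(s \right)} = - 3 \left(-12 + s\right) = 36 - 3 s$)
$H = 26900$ ($H = 4 + \left(-332 + 496\right)^{2} = 4 + 164^{2} = 4 + 26896 = 26900$)
$\sqrt{H + Q{\left(M{\left(9 \right)} \right)}} = \sqrt{26900 + \left(36 - 3 \cdot 3 \cdot 9^{2}\right)} = \sqrt{26900 + \left(36 - 3 \cdot 3 \cdot 81\right)} = \sqrt{26900 + \left(36 - 729\right)} = \sqrt{26900 - 693} = \sqrt{26207}$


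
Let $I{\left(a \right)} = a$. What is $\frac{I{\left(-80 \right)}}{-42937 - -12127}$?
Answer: $\frac{8}{3081} \approx 0.0025966$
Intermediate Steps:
$\frac{I{\left(-80 \right)}}{-42937 - -12127} = - \frac{80}{-42937 - -12127} = - \frac{80}{-42937 + 12127} = - \frac{80}{-30810} = \left(-80\right) \left(- \frac{1}{30810}\right) = \frac{8}{3081}$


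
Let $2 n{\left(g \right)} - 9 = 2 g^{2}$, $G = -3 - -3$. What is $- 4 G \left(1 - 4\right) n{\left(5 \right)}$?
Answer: $0$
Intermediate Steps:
$G = 0$ ($G = -3 + 3 = 0$)
$n{\left(g \right)} = \frac{9}{2} + g^{2}$ ($n{\left(g \right)} = \frac{9}{2} + \frac{2 g^{2}}{2} = \frac{9}{2} + g^{2}$)
$- 4 G \left(1 - 4\right) n{\left(5 \right)} = - 4 \cdot 0 \left(1 - 4\right) \left(\frac{9}{2} + 5^{2}\right) = - 4 \cdot 0 \left(-3\right) \left(\frac{9}{2} + 25\right) = \left(-4\right) 0 \cdot \frac{59}{2} = 0 \cdot \frac{59}{2} = 0$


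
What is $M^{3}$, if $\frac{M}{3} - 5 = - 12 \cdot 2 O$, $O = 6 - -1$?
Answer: $-116930169$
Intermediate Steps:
$O = 7$ ($O = 6 + 1 = 7$)
$M = -489$ ($M = 15 + 3 \left(- 12 \cdot 2 \cdot 7\right) = 15 + 3 \left(\left(-12\right) 14\right) = 15 + 3 \left(-168\right) = 15 - 504 = -489$)
$M^{3} = \left(-489\right)^{3} = -116930169$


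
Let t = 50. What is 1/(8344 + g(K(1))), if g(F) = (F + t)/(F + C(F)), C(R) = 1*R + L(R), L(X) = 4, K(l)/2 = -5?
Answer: 2/16683 ≈ 0.00011988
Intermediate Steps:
K(l) = -10 (K(l) = 2*(-5) = -10)
C(R) = 4 + R (C(R) = 1*R + 4 = R + 4 = 4 + R)
g(F) = (50 + F)/(4 + 2*F) (g(F) = (F + 50)/(F + (4 + F)) = (50 + F)/(4 + 2*F))
1/(8344 + g(K(1))) = 1/(8344 + (50 - 10)/(2*(2 - 10))) = 1/(8344 + (½)*40/(-8)) = 1/(8344 + (½)*(-⅛)*40) = 1/(8344 - 5/2) = 1/(16683/2) = 2/16683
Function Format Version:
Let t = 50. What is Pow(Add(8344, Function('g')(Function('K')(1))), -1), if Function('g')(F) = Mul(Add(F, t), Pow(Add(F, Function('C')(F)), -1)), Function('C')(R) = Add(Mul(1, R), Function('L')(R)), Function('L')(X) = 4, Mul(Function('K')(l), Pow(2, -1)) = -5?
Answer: Rational(2, 16683) ≈ 0.00011988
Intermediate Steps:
Function('K')(l) = -10 (Function('K')(l) = Mul(2, -5) = -10)
Function('C')(R) = Add(4, R) (Function('C')(R) = Add(Mul(1, R), 4) = Add(R, 4) = Add(4, R))
Function('g')(F) = Mul(Pow(Add(4, Mul(2, F)), -1), Add(50, F)) (Function('g')(F) = Mul(Add(F, 50), Pow(Add(F, Add(4, F)), -1)) = Mul(Add(50, F), Pow(Add(4, Mul(2, F)), -1)) = Mul(Pow(Add(4, Mul(2, F)), -1), Add(50, F)))
Pow(Add(8344, Function('g')(Function('K')(1))), -1) = Pow(Add(8344, Mul(Rational(1, 2), Pow(Add(2, -10), -1), Add(50, -10))), -1) = Pow(Add(8344, Mul(Rational(1, 2), Pow(-8, -1), 40)), -1) = Pow(Add(8344, Mul(Rational(1, 2), Rational(-1, 8), 40)), -1) = Pow(Add(8344, Rational(-5, 2)), -1) = Pow(Rational(16683, 2), -1) = Rational(2, 16683)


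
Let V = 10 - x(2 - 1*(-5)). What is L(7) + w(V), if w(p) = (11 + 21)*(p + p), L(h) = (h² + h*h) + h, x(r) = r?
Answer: 297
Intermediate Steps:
L(h) = h + 2*h² (L(h) = (h² + h²) + h = 2*h² + h = h + 2*h²)
V = 3 (V = 10 - (2 - 1*(-5)) = 10 - (2 + 5) = 10 - 1*7 = 10 - 7 = 3)
w(p) = 64*p (w(p) = 32*(2*p) = 64*p)
L(7) + w(V) = 7*(1 + 2*7) + 64*3 = 7*(1 + 14) + 192 = 7*15 + 192 = 105 + 192 = 297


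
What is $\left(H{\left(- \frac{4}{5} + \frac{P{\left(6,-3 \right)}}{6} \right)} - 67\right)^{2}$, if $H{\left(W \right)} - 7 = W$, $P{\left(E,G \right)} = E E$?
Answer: $\frac{75076}{25} \approx 3003.0$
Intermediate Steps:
$P{\left(E,G \right)} = E^{2}$
$H{\left(W \right)} = 7 + W$
$\left(H{\left(- \frac{4}{5} + \frac{P{\left(6,-3 \right)}}{6} \right)} - 67\right)^{2} = \left(\left(7 - \left(\frac{4}{5} - \frac{6^{2}}{6}\right)\right) - 67\right)^{2} = \left(\left(7 + \left(\left(-4\right) \frac{1}{5} + 36 \cdot \frac{1}{6}\right)\right) - 67\right)^{2} = \left(\left(7 + \left(- \frac{4}{5} + 6\right)\right) - 67\right)^{2} = \left(\left(7 + \frac{26}{5}\right) - 67\right)^{2} = \left(\frac{61}{5} - 67\right)^{2} = \left(- \frac{274}{5}\right)^{2} = \frac{75076}{25}$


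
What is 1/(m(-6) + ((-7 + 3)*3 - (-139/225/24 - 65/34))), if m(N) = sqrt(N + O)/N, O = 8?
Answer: -84799056600/852821865169 + 1404540000*sqrt(2)/852821865169 ≈ -0.097104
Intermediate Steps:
m(N) = sqrt(8 + N)/N (m(N) = sqrt(N + 8)/N = sqrt(8 + N)/N)
1/(m(-6) + ((-7 + 3)*3 - (-139/225/24 - 65/34))) = 1/(sqrt(8 - 6)/(-6) + ((-7 + 3)*3 - (-139/225/24 - 65/34))) = 1/(-sqrt(2)/6 + (-4*3 - (-139*1/225*(1/24) - 65*1/34))) = 1/(-sqrt(2)/6 + (-12 - (-139/225*1/24 - 65/34))) = 1/(-sqrt(2)/6 + (-12 - (-139/5400 - 65/34))) = 1/(-sqrt(2)/6 + (-12 - 1*(-177863/91800))) = 1/(-sqrt(2)/6 + (-12 + 177863/91800)) = 1/(-sqrt(2)/6 - 923737/91800) = 1/(-923737/91800 - sqrt(2)/6)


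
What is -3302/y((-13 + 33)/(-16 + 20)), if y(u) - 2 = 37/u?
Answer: -16510/47 ≈ -351.28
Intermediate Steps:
y(u) = 2 + 37/u
-3302/y((-13 + 33)/(-16 + 20)) = -3302/(2 + 37/(((-13 + 33)/(-16 + 20)))) = -3302/(2 + 37/((20/4))) = -3302/(2 + 37/((20*(1/4)))) = -3302/(2 + 37/5) = -3302/47/5 = -3302*5/47 = -16510/47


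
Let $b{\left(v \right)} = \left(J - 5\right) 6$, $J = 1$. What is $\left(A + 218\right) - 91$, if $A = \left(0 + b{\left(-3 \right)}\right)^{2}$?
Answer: $703$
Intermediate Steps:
$b{\left(v \right)} = -24$ ($b{\left(v \right)} = \left(1 - 5\right) 6 = \left(-4\right) 6 = -24$)
$A = 576$ ($A = \left(0 - 24\right)^{2} = \left(-24\right)^{2} = 576$)
$\left(A + 218\right) - 91 = \left(576 + 218\right) - 91 = 794 - 91 = 703$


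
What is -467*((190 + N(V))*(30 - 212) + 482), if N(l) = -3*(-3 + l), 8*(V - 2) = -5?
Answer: 65352447/4 ≈ 1.6338e+7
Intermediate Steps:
V = 11/8 (V = 2 + (1/8)*(-5) = 2 - 5/8 = 11/8 ≈ 1.3750)
N(l) = 9 - 3*l
-467*((190 + N(V))*(30 - 212) + 482) = -467*((190 + (9 - 3*11/8))*(30 - 212) + 482) = -467*((190 + (9 - 33/8))*(-182) + 482) = -467*((190 + 39/8)*(-182) + 482) = -467*((1559/8)*(-182) + 482) = -467*(-141869/4 + 482) = -467*(-139941/4) = 65352447/4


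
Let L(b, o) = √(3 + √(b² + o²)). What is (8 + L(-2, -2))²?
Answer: (8 + √(3 + 2*√2))² ≈ 108.46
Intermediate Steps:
(8 + L(-2, -2))² = (8 + √(3 + √((-2)² + (-2)²)))² = (8 + √(3 + √(4 + 4)))² = (8 + √(3 + √8))² = (8 + √(3 + 2*√2))²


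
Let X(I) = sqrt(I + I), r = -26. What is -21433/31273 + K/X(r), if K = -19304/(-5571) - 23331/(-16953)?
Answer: -21433/31273 - 152412571*I*sqrt(13)/818524746 ≈ -0.68535 - 0.67137*I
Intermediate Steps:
K = 152412571/31481721 (K = -19304*(-1/5571) - 23331*(-1/16953) = 19304/5571 + 7777/5651 = 152412571/31481721 ≈ 4.8413)
X(I) = sqrt(2)*sqrt(I) (X(I) = sqrt(2*I) = sqrt(2)*sqrt(I))
-21433/31273 + K/X(r) = -21433/31273 + 152412571/(31481721*((sqrt(2)*sqrt(-26)))) = -21433*1/31273 + 152412571/(31481721*((sqrt(2)*(I*sqrt(26))))) = -21433/31273 + 152412571/(31481721*((2*I*sqrt(13)))) = -21433/31273 + 152412571*(-I*sqrt(13)/26)/31481721 = -21433/31273 - 152412571*I*sqrt(13)/818524746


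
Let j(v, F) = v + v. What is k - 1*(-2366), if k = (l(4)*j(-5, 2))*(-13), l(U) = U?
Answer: 2886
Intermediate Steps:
j(v, F) = 2*v
k = 520 (k = (4*(2*(-5)))*(-13) = (4*(-10))*(-13) = -40*(-13) = 520)
k - 1*(-2366) = 520 - 1*(-2366) = 520 + 2366 = 2886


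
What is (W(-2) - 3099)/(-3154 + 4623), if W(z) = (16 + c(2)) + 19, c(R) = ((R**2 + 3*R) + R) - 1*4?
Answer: -3056/1469 ≈ -2.0803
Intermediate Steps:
c(R) = -4 + R**2 + 4*R (c(R) = (R**2 + 4*R) - 4 = -4 + R**2 + 4*R)
W(z) = 43 (W(z) = (16 + (-4 + 2**2 + 4*2)) + 19 = (16 + (-4 + 4 + 8)) + 19 = (16 + 8) + 19 = 24 + 19 = 43)
(W(-2) - 3099)/(-3154 + 4623) = (43 - 3099)/(-3154 + 4623) = -3056/1469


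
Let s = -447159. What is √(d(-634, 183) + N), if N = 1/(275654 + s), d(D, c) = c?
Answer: √5382755428070/171505 ≈ 13.528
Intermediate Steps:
N = -1/171505 (N = 1/(275654 - 447159) = 1/(-171505) = -1/171505 ≈ -5.8307e-6)
√(d(-634, 183) + N) = √(183 - 1/171505) = √(31385414/171505) = √5382755428070/171505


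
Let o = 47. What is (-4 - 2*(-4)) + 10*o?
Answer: 474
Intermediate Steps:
(-4 - 2*(-4)) + 10*o = (-4 - 2*(-4)) + 10*47 = (-4 + 8) + 470 = 4 + 470 = 474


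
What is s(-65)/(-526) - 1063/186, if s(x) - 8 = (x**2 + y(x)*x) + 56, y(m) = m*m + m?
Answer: 12234377/24459 ≈ 500.20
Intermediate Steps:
y(m) = m + m**2 (y(m) = m**2 + m = m + m**2)
s(x) = 64 + x**2 + x**2*(1 + x) (s(x) = 8 + ((x**2 + (x*(1 + x))*x) + 56) = 8 + ((x**2 + x**2*(1 + x)) + 56) = 8 + (56 + x**2 + x**2*(1 + x)) = 64 + x**2 + x**2*(1 + x))
s(-65)/(-526) - 1063/186 = (64 + (-65)**3 + 2*(-65)**2)/(-526) - 1063/186 = (64 - 274625 + 2*4225)*(-1/526) - 1063*1/186 = (64 - 274625 + 8450)*(-1/526) - 1063/186 = -266111*(-1/526) - 1063/186 = 266111/526 - 1063/186 = 12234377/24459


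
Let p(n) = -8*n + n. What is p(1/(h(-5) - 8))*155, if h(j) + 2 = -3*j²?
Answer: 217/17 ≈ 12.765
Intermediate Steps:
h(j) = -2 - 3*j²
p(n) = -7*n
p(1/(h(-5) - 8))*155 = -7/((-2 - 3*(-5)²) - 8)*155 = -7/((-2 - 3*25) - 8)*155 = -7/((-2 - 75) - 8)*155 = -7/(-77 - 8)*155 = -7/(-85)*155 = -7*(-1/85)*155 = (7/85)*155 = 217/17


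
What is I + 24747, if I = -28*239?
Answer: 18055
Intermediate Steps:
I = -6692 (I = -1*6692 = -6692)
I + 24747 = -6692 + 24747 = 18055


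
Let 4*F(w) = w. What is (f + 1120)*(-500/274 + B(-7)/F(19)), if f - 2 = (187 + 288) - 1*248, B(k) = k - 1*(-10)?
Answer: -220526/137 ≈ -1609.7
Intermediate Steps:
F(w) = w/4
B(k) = 10 + k (B(k) = k + 10 = 10 + k)
f = 229 (f = 2 + ((187 + 288) - 1*248) = 2 + (475 - 248) = 2 + 227 = 229)
(f + 1120)*(-500/274 + B(-7)/F(19)) = (229 + 1120)*(-500/274 + (10 - 7)/(((1/4)*19))) = 1349*(-500*1/274 + 3/(19/4)) = 1349*(-250/137 + 3*(4/19)) = 1349*(-250/137 + 12/19) = 1349*(-3106/2603) = -220526/137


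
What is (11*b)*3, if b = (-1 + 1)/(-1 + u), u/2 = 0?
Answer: 0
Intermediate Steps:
u = 0 (u = 2*0 = 0)
b = 0 (b = (-1 + 1)/(-1 + 0) = 0/(-1) = 0*(-1) = 0)
(11*b)*3 = (11*0)*3 = 0*3 = 0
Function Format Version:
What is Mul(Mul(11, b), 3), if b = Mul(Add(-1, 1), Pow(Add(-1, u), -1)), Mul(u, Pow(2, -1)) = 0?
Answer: 0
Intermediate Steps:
u = 0 (u = Mul(2, 0) = 0)
b = 0 (b = Mul(Add(-1, 1), Pow(Add(-1, 0), -1)) = Mul(0, Pow(-1, -1)) = Mul(0, -1) = 0)
Mul(Mul(11, b), 3) = Mul(Mul(11, 0), 3) = Mul(0, 3) = 0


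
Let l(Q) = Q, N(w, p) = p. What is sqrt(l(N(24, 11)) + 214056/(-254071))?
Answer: 5*sqrt(26227495259)/254071 ≈ 3.1871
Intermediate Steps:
sqrt(l(N(24, 11)) + 214056/(-254071)) = sqrt(11 + 214056/(-254071)) = sqrt(11 + 214056*(-1/254071)) = sqrt(11 - 214056/254071) = sqrt(2580725/254071) = 5*sqrt(26227495259)/254071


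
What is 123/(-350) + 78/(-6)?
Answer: -4673/350 ≈ -13.351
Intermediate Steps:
123/(-350) + 78/(-6) = 123*(-1/350) + 78*(-⅙) = -123/350 - 13 = -4673/350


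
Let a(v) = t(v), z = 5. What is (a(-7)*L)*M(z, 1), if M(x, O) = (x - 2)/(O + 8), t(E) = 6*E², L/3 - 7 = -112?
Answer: -30870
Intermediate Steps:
L = -315 (L = 21 + 3*(-112) = 21 - 336 = -315)
M(x, O) = (-2 + x)/(8 + O)
a(v) = 6*v²
(a(-7)*L)*M(z, 1) = ((6*(-7)²)*(-315))*((-2 + 5)/(8 + 1)) = ((6*49)*(-315))*(3/9) = (294*(-315))*((⅑)*3) = -92610*⅓ = -30870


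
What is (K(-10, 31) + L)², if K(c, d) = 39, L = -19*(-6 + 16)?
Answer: 22801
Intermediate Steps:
L = -190 (L = -19*10 = -190)
(K(-10, 31) + L)² = (39 - 190)² = (-151)² = 22801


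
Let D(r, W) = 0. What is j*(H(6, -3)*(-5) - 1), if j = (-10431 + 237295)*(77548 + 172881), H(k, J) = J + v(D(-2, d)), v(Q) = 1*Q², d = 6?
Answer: 795386545184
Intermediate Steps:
v(Q) = Q²
H(k, J) = J (H(k, J) = J + 0² = J + 0 = J)
j = 56813324656 (j = 226864*250429 = 56813324656)
j*(H(6, -3)*(-5) - 1) = 56813324656*(-3*(-5) - 1) = 56813324656*(15 - 1) = 56813324656*14 = 795386545184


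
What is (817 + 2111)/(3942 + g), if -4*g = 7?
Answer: 11712/15761 ≈ 0.74310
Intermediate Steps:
g = -7/4 (g = -1/4*7 = -7/4 ≈ -1.7500)
(817 + 2111)/(3942 + g) = (817 + 2111)/(3942 - 7/4) = 2928/(15761/4) = 2928*(4/15761) = 11712/15761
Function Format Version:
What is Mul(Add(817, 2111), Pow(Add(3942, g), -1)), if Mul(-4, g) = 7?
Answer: Rational(11712, 15761) ≈ 0.74310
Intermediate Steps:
g = Rational(-7, 4) (g = Mul(Rational(-1, 4), 7) = Rational(-7, 4) ≈ -1.7500)
Mul(Add(817, 2111), Pow(Add(3942, g), -1)) = Mul(Add(817, 2111), Pow(Add(3942, Rational(-7, 4)), -1)) = Mul(2928, Pow(Rational(15761, 4), -1)) = Mul(2928, Rational(4, 15761)) = Rational(11712, 15761)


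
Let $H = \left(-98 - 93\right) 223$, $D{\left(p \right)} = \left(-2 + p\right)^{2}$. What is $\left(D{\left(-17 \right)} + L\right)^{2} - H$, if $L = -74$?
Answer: $124962$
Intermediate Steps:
$H = -42593$ ($H = \left(-191\right) 223 = -42593$)
$\left(D{\left(-17 \right)} + L\right)^{2} - H = \left(\left(-2 - 17\right)^{2} - 74\right)^{2} - -42593 = \left(\left(-19\right)^{2} - 74\right)^{2} + 42593 = \left(361 - 74\right)^{2} + 42593 = 287^{2} + 42593 = 82369 + 42593 = 124962$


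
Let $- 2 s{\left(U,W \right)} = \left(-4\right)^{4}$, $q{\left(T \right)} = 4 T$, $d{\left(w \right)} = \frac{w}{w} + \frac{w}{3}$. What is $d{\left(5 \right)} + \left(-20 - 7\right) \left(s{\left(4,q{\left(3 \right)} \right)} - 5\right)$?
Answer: $\frac{10781}{3} \approx 3593.7$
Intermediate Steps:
$d{\left(w \right)} = 1 + \frac{w}{3}$ ($d{\left(w \right)} = 1 + w \frac{1}{3} = 1 + \frac{w}{3}$)
$s{\left(U,W \right)} = -128$ ($s{\left(U,W \right)} = - \frac{\left(-4\right)^{4}}{2} = \left(- \frac{1}{2}\right) 256 = -128$)
$d{\left(5 \right)} + \left(-20 - 7\right) \left(s{\left(4,q{\left(3 \right)} \right)} - 5\right) = \left(1 + \frac{1}{3} \cdot 5\right) + \left(-20 - 7\right) \left(-128 - 5\right) = \left(1 + \frac{5}{3}\right) - 27 \left(-128 - 5\right) = \frac{8}{3} - -3591 = \frac{8}{3} + 3591 = \frac{10781}{3}$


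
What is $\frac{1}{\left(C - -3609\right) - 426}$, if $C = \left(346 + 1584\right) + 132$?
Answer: $\frac{1}{5245} \approx 0.00019066$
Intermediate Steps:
$C = 2062$ ($C = 1930 + 132 = 2062$)
$\frac{1}{\left(C - -3609\right) - 426} = \frac{1}{\left(2062 - -3609\right) - 426} = \frac{1}{\left(2062 + 3609\right) - 426} = \frac{1}{5671 - 426} = \frac{1}{5245}$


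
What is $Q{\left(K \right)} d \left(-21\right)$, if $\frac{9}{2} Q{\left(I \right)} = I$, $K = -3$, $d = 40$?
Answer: $560$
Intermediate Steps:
$Q{\left(I \right)} = \frac{2 I}{9}$
$Q{\left(K \right)} d \left(-21\right) = \frac{2}{9} \left(-3\right) 40 \left(-21\right) = \left(- \frac{2}{3}\right) 40 \left(-21\right) = \left(- \frac{80}{3}\right) \left(-21\right) = 560$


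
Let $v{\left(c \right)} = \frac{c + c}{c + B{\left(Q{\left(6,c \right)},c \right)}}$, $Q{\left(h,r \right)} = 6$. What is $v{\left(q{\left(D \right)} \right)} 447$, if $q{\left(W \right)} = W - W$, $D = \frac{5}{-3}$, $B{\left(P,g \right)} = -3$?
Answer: $0$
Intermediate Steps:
$D = - \frac{5}{3}$ ($D = 5 \left(- \frac{1}{3}\right) = - \frac{5}{3} \approx -1.6667$)
$q{\left(W \right)} = 0$
$v{\left(c \right)} = \frac{2 c}{-3 + c}$ ($v{\left(c \right)} = \frac{c + c}{c - 3} = \frac{2 c}{-3 + c}$)
$v{\left(q{\left(D \right)} \right)} 447 = 2 \cdot 0 \frac{1}{-3 + 0} \cdot 447 = 2 \cdot 0 \frac{1}{-3} \cdot 447 = 2 \cdot 0 \left(- \frac{1}{3}\right) 447 = 0 \cdot 447 = 0$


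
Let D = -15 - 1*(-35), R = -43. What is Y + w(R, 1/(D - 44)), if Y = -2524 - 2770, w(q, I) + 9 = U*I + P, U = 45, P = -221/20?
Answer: -212637/40 ≈ -5315.9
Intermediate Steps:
D = 20 (D = -15 + 35 = 20)
P = -221/20 (P = -221*1/20 = -221/20 ≈ -11.050)
w(q, I) = -401/20 + 45*I (w(q, I) = -9 + (45*I - 221/20) = -9 + (-221/20 + 45*I) = -401/20 + 45*I)
Y = -5294
Y + w(R, 1/(D - 44)) = -5294 + (-401/20 + 45/(20 - 44)) = -5294 + (-401/20 + 45/(-24)) = -5294 + (-401/20 + 45*(-1/24)) = -5294 + (-401/20 - 15/8) = -5294 - 877/40 = -212637/40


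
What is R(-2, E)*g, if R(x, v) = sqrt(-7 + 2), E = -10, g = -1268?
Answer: -1268*I*sqrt(5) ≈ -2835.3*I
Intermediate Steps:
R(x, v) = I*sqrt(5) (R(x, v) = sqrt(-5) = I*sqrt(5))
R(-2, E)*g = (I*sqrt(5))*(-1268) = -1268*I*sqrt(5)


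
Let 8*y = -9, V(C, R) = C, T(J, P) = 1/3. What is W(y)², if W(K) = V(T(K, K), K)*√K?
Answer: -⅛ ≈ -0.12500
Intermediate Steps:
T(J, P) = ⅓
y = -9/8 (y = (⅛)*(-9) = -9/8 ≈ -1.1250)
W(K) = √K/3
W(y)² = (√(-9/8)/3)² = ((3*I*√2/4)/3)² = (I*√2/4)² = -⅛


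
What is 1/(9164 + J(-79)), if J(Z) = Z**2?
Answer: 1/15405 ≈ 6.4914e-5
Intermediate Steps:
1/(9164 + J(-79)) = 1/(9164 + (-79)**2) = 1/(9164 + 6241) = 1/15405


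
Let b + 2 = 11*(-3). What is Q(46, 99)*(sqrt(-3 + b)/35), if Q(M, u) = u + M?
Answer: 29*I*sqrt(38)/7 ≈ 25.538*I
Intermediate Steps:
b = -35 (b = -2 + 11*(-3) = -2 - 33 = -35)
Q(M, u) = M + u
Q(46, 99)*(sqrt(-3 + b)/35) = (46 + 99)*(sqrt(-3 - 35)/35) = 145*(sqrt(-38)*(1/35)) = 145*((I*sqrt(38))*(1/35)) = 145*(I*sqrt(38)/35) = 29*I*sqrt(38)/7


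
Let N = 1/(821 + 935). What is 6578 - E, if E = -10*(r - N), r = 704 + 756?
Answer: 18594279/878 ≈ 21178.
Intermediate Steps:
r = 1460
N = 1/1756 ≈ 0.00056948
E = -12818795/878 (E = -10*(1460 - 1*1/1756) = -10*(1460 - 1/1756) = -10*2563759/1756 = -12818795/878 ≈ -14600.)
6578 - E = 6578 - 1*(-12818795/878) = 6578 + 12818795/878 = 18594279/878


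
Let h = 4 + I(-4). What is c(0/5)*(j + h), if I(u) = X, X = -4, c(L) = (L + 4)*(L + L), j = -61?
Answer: 0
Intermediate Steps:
c(L) = 2*L*(4 + L) (c(L) = (4 + L)*(2*L) = 2*L*(4 + L))
I(u) = -4
h = 0 (h = 4 - 4 = 0)
c(0/5)*(j + h) = (2*(0/5)*(4 + 0/5))*(-61 + 0) = (2*(0*(⅕))*(4 + 0*(⅕)))*(-61) = (2*0*(4 + 0))*(-61) = (2*0*4)*(-61) = 0*(-61) = 0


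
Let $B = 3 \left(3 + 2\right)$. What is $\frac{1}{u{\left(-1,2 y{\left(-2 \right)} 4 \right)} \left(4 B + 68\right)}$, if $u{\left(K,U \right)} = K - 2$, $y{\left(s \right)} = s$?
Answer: $- \frac{1}{384} \approx -0.0026042$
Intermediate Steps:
$u{\left(K,U \right)} = -2 + K$
$B = 15$ ($B = 3 \cdot 5 = 15$)
$\frac{1}{u{\left(-1,2 y{\left(-2 \right)} 4 \right)} \left(4 B + 68\right)} = \frac{1}{\left(-2 - 1\right) \left(4 \cdot 15 + 68\right)} = \frac{1}{\left(-3\right) \left(60 + 68\right)} = \frac{1}{\left(-3\right) 128} = \frac{1}{-384} = - \frac{1}{384}$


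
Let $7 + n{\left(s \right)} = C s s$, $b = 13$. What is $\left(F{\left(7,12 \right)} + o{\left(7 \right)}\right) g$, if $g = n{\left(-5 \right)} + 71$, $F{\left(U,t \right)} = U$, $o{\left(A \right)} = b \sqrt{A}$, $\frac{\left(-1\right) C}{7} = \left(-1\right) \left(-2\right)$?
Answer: $-2002 - 3718 \sqrt{7} \approx -11839.0$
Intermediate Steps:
$C = -14$ ($C = - 7 \left(\left(-1\right) \left(-2\right)\right) = \left(-7\right) 2 = -14$)
$n{\left(s \right)} = -7 - 14 s^{2}$ ($n{\left(s \right)} = -7 + - 14 s s = -7 - 14 s^{2}$)
$o{\left(A \right)} = 13 \sqrt{A}$
$g = -286$ ($g = \left(-7 - 14 \left(-5\right)^{2}\right) + 71 = \left(-7 - 350\right) + 71 = -357 + 71 = -286$)
$\left(F{\left(7,12 \right)} + o{\left(7 \right)}\right) g = \left(7 + 13 \sqrt{7}\right) \left(-286\right) = -2002 - 3718 \sqrt{7}$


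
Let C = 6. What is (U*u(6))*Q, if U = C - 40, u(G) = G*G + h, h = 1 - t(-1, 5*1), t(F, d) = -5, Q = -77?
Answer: 109956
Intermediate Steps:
h = 6 (h = 1 - 1*(-5) = 1 + 5 = 6)
u(G) = 6 + G² (u(G) = G*G + 6 = G² + 6 = 6 + G²)
U = -34 (U = 6 - 40 = -34)
(U*u(6))*Q = -34*(6 + 6²)*(-77) = -34*(6 + 36)*(-77) = -34*42*(-77) = -1428*(-77) = 109956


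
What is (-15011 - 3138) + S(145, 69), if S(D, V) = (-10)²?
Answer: -18049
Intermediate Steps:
S(D, V) = 100
(-15011 - 3138) + S(145, 69) = (-15011 - 3138) + 100 = -18149 + 100 = -18049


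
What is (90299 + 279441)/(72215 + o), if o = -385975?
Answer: -18487/15688 ≈ -1.1784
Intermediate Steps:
(90299 + 279441)/(72215 + o) = (90299 + 279441)/(72215 - 385975) = 369740/(-313760) = 369740*(-1/313760) = -18487/15688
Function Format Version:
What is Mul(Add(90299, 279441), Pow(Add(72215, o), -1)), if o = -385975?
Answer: Rational(-18487, 15688) ≈ -1.1784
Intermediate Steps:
Mul(Add(90299, 279441), Pow(Add(72215, o), -1)) = Mul(Add(90299, 279441), Pow(Add(72215, -385975), -1)) = Mul(369740, Pow(-313760, -1)) = Mul(369740, Rational(-1, 313760)) = Rational(-18487, 15688)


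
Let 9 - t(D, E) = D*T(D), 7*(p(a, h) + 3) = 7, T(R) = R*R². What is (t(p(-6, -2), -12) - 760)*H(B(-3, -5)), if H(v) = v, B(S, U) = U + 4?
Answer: 767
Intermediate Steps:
B(S, U) = 4 + U
T(R) = R³
p(a, h) = -2 (p(a, h) = -3 + (⅐)*7 = -3 + 1 = -2)
t(D, E) = 9 - D⁴ (t(D, E) = 9 - D*D³ = 9 - D⁴)
(t(p(-6, -2), -12) - 760)*H(B(-3, -5)) = ((9 - 1*(-2)⁴) - 760)*(4 - 5) = ((9 - 1*16) - 760)*(-1) = ((9 - 16) - 760)*(-1) = (-7 - 760)*(-1) = -767*(-1) = 767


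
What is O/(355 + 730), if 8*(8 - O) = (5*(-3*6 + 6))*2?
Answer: 23/1085 ≈ 0.021198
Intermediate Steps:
O = 23 (O = 8 - 5*(-3*6 + 6)*2/8 = 8 - 5*(-18 + 6)*2/8 = 8 - 5*(-12)*2/8 = 8 - (-15)*2/2 = 8 - ⅛*(-120) = 8 + 15 = 23)
O/(355 + 730) = 23/(355 + 730) = 23/1085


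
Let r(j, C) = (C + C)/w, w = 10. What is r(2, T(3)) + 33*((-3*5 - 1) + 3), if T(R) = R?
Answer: -2142/5 ≈ -428.40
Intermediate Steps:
r(j, C) = C/5 (r(j, C) = (C + C)/10 = (2*C)*(⅒) = C/5)
r(2, T(3)) + 33*((-3*5 - 1) + 3) = (⅕)*3 + 33*((-3*5 - 1) + 3) = ⅗ + 33*((-15 - 1) + 3) = ⅗ + 33*(-16 + 3) = ⅗ + 33*(-13) = ⅗ - 429 = -2142/5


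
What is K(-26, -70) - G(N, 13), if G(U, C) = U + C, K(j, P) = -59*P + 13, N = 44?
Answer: 4086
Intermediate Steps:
K(j, P) = 13 - 59*P
G(U, C) = C + U
K(-26, -70) - G(N, 13) = (13 - 59*(-70)) - (13 + 44) = (13 + 4130) - 1*57 = 4143 - 57 = 4086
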